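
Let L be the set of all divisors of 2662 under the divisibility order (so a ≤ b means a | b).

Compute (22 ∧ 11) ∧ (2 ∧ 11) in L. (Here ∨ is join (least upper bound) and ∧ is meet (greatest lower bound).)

1

22 ∧ 11 = 11
2 ∧ 11 = 1
11 ∧ 1 = 1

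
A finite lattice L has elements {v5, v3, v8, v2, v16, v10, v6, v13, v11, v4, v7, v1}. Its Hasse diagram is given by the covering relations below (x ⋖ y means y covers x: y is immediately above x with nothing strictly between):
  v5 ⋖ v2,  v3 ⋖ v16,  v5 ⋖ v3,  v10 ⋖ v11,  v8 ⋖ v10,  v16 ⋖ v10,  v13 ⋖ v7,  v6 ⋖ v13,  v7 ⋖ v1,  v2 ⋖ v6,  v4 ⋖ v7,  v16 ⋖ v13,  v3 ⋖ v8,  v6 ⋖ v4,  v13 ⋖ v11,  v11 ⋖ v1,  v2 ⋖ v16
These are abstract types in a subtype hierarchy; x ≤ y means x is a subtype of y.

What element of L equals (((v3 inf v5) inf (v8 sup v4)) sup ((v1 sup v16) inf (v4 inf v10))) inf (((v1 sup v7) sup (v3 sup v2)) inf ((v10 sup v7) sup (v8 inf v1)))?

v2

v3 ∧ v5 = v5
v8 ∨ v4 = v1
v5 ∧ v1 = v5
v1 ∨ v16 = v1
v4 ∧ v10 = v2
v1 ∧ v2 = v2
v5 ∨ v2 = v2
v1 ∨ v7 = v1
v3 ∨ v2 = v16
v1 ∨ v16 = v1
v10 ∨ v7 = v1
v8 ∧ v1 = v8
v1 ∨ v8 = v1
v1 ∧ v1 = v1
v2 ∧ v1 = v2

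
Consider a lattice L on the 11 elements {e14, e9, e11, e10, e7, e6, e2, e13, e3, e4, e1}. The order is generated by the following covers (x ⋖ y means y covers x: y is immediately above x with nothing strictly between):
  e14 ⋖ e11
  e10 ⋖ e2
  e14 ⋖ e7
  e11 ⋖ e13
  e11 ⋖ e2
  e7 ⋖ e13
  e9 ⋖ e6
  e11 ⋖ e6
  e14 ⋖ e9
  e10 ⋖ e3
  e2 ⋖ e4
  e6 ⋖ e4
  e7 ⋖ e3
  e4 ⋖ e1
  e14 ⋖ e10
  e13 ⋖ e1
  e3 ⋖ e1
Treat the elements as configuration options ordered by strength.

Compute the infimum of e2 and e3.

e10

Common lower bounds of {e2, e3}: e10, e14.
The greatest among these is e10.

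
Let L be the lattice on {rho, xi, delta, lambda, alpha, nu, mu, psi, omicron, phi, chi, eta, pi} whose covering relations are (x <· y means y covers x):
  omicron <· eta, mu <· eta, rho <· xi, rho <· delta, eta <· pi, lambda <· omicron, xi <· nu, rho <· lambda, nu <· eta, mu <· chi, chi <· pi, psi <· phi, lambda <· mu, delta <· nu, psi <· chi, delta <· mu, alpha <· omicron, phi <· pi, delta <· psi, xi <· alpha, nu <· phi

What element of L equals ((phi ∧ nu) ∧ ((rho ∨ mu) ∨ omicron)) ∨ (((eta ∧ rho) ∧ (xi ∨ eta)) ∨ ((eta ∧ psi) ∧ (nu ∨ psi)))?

nu

phi ∧ nu = nu
rho ∨ mu = mu
mu ∨ omicron = eta
nu ∧ eta = nu
eta ∧ rho = rho
xi ∨ eta = eta
rho ∧ eta = rho
eta ∧ psi = delta
nu ∨ psi = phi
delta ∧ phi = delta
rho ∨ delta = delta
nu ∨ delta = nu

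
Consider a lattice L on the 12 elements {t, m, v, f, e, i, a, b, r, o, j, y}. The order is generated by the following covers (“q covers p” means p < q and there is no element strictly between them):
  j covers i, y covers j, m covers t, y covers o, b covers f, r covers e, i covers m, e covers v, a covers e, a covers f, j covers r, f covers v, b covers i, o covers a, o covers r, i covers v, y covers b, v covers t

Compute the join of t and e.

e

Common upper bounds of {t, e}: a, e, j, o, r, y.
The least among these is e.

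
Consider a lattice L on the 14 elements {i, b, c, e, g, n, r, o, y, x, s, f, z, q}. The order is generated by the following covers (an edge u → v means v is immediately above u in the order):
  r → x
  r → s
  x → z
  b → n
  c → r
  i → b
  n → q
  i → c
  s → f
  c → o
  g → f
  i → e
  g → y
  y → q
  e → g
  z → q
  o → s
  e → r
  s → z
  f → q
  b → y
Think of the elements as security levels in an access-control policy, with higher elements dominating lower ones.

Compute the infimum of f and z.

Common lower bounds of {f, z}: c, e, i, o, r, s.
The greatest among these is s.

s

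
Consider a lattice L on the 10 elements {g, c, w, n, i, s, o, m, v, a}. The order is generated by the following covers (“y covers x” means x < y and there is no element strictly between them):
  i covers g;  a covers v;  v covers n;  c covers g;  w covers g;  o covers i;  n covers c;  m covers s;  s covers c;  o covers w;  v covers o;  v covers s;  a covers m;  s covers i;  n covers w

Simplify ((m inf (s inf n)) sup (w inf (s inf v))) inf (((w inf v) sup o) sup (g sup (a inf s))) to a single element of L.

c

s ∧ n = c
m ∧ c = c
s ∧ v = s
w ∧ s = g
c ∨ g = c
w ∧ v = w
w ∨ o = o
a ∧ s = s
g ∨ s = s
o ∨ s = v
c ∧ v = c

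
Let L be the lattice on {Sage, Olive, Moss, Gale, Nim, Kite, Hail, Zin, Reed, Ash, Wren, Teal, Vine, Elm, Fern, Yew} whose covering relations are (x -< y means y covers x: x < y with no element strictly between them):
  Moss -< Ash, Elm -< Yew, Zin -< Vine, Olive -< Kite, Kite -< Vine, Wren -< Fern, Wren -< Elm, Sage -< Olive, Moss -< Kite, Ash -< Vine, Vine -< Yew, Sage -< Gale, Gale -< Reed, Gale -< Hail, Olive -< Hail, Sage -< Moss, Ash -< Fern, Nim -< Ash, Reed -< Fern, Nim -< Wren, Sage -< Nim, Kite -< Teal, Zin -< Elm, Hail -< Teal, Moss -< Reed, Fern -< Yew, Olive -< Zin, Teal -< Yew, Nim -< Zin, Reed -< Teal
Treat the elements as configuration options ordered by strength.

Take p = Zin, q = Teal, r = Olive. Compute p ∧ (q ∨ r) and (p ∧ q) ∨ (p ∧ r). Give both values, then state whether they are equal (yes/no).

q ∨ r = Teal, so p ∧ (q ∨ r) = Zin ∧ Teal = Olive.
p ∧ q = Olive and p ∧ r = Olive, so (p ∧ q) ∨ (p ∧ r) = Olive ∨ Olive = Olive.
Equal: yes.

Olive; Olive; yes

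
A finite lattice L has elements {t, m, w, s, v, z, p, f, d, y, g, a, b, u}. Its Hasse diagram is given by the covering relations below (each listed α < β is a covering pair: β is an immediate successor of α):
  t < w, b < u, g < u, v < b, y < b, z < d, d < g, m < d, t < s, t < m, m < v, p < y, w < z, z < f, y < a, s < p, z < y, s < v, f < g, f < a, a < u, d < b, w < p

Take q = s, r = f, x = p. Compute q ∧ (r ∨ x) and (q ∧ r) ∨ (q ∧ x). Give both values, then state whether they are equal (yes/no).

s; s; yes

r ∨ x = a, so q ∧ (r ∨ x) = s ∧ a = s.
q ∧ r = t and q ∧ x = s, so (q ∧ r) ∨ (q ∧ x) = t ∨ s = s.
Equal: yes.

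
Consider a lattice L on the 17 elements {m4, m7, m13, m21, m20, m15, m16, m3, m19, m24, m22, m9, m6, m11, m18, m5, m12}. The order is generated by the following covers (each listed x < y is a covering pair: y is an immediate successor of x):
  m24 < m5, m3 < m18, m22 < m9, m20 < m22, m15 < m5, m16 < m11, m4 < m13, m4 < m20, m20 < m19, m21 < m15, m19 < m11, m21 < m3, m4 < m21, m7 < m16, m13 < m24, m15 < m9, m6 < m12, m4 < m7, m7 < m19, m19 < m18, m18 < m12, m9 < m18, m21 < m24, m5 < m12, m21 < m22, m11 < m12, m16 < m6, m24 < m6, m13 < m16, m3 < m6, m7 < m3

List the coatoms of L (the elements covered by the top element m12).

m11, m18, m5, m6

The coatoms are exactly the elements covered by m12: m11, m18, m5, m6.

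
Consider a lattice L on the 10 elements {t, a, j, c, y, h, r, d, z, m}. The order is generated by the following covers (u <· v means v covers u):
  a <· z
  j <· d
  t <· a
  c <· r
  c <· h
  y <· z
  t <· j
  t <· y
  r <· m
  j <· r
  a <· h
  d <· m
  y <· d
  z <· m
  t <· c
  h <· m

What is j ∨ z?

Common upper bounds of {j, z}: m.
The least among these is m.

m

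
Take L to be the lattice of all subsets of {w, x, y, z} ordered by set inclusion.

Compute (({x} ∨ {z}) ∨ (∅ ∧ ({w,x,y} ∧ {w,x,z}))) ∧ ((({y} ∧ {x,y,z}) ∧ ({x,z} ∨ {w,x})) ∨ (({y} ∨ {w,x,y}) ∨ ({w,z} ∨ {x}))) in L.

{x} ∨ {z} = {x,z}
{w,x,y} ∧ {w,x,z} = {w,x}
∅ ∧ {w,x} = ∅
{x,z} ∨ ∅ = {x,z}
{y} ∧ {x,y,z} = {y}
{x,z} ∨ {w,x} = {w,x,z}
{y} ∧ {w,x,z} = ∅
{y} ∨ {w,x,y} = {w,x,y}
{w,z} ∨ {x} = {w,x,z}
{w,x,y} ∨ {w,x,z} = {w,x,y,z}
∅ ∨ {w,x,y,z} = {w,x,y,z}
{x,z} ∧ {w,x,y,z} = {x,z}

{x,z}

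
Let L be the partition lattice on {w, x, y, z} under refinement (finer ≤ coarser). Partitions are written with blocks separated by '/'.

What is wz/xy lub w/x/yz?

The join of wz/xy and w/x/yz merges any blocks that overlap across the partitions, giving wxyz.

wxyz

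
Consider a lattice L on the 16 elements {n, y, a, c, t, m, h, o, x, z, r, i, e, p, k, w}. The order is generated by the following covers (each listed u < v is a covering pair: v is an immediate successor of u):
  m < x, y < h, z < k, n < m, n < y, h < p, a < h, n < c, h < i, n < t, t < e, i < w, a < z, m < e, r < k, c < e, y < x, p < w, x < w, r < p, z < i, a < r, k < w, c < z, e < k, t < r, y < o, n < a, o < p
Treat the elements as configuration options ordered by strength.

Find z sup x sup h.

Common upper bounds of {z, x, h}: w.
The least among these is w.

w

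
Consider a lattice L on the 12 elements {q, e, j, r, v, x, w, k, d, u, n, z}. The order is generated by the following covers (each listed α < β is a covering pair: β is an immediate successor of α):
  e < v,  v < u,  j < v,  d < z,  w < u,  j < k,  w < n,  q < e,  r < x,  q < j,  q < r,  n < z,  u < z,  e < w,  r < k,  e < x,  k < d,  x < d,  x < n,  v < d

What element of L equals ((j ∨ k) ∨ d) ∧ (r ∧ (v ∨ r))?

j ∨ k = k
k ∨ d = d
v ∨ r = d
r ∧ d = r
d ∧ r = r

r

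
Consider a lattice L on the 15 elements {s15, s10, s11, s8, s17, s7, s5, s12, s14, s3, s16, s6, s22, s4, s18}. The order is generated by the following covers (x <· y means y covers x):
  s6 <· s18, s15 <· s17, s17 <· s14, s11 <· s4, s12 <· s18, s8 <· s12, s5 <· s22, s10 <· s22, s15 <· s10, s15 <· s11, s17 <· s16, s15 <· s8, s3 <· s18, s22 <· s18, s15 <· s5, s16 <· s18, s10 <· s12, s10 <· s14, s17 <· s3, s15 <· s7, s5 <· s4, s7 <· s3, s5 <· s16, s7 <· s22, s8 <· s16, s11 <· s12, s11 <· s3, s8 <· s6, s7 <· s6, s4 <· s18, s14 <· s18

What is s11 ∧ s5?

Common lower bounds of {s11, s5}: s15.
The greatest among these is s15.

s15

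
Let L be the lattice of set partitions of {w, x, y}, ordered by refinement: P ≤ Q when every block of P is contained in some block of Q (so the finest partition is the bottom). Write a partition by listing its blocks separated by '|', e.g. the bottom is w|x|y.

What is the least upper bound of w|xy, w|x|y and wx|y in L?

wxy

Common upper bounds of {w|xy, w|x|y, wx|y}: wxy.
The least among these is wxy.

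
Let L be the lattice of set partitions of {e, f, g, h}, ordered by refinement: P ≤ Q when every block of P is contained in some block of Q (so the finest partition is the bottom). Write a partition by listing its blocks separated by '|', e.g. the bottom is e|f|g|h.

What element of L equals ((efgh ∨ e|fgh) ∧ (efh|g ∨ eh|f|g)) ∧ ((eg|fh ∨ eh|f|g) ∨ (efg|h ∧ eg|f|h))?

efgh ∨ e|fgh = efgh
efh|g ∨ eh|f|g = efh|g
efgh ∧ efh|g = efh|g
eg|fh ∨ eh|f|g = efgh
efg|h ∧ eg|f|h = eg|f|h
efgh ∨ eg|f|h = efgh
efh|g ∧ efgh = efh|g

efh|g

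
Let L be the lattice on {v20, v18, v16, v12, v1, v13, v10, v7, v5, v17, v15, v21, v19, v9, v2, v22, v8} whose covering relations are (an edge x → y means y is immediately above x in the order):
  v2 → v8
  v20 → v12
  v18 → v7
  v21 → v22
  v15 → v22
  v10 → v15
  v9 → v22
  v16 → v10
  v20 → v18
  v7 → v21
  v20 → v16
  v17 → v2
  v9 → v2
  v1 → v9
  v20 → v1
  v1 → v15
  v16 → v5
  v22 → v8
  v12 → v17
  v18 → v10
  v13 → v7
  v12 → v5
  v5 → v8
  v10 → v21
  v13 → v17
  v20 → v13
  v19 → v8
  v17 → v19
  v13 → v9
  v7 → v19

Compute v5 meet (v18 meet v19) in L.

v18 ∧ v19 = v18
v5 ∧ v18 = v20

v20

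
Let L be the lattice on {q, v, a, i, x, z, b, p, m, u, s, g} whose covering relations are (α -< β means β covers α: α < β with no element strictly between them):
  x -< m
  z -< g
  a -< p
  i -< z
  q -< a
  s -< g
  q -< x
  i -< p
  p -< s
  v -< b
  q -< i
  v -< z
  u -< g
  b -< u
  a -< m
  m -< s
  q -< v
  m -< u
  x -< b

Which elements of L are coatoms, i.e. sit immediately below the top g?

The coatoms are exactly the elements covered by g: s, u, z.

s, u, z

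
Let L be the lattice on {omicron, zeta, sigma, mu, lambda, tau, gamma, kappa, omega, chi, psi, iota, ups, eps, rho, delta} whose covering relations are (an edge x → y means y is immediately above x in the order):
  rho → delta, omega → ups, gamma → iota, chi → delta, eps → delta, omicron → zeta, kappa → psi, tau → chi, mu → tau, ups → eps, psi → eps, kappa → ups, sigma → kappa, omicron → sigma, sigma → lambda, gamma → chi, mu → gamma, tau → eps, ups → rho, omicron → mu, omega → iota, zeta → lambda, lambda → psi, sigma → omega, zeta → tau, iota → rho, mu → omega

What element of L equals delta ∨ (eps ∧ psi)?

delta

eps ∧ psi = psi
delta ∨ psi = delta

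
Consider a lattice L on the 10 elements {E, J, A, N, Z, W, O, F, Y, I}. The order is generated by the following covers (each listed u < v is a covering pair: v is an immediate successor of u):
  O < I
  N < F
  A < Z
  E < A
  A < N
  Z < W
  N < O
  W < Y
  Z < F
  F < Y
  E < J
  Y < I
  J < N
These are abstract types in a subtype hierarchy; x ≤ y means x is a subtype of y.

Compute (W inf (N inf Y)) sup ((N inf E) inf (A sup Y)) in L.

A

N ∧ Y = N
W ∧ N = A
N ∧ E = E
A ∨ Y = Y
E ∧ Y = E
A ∨ E = A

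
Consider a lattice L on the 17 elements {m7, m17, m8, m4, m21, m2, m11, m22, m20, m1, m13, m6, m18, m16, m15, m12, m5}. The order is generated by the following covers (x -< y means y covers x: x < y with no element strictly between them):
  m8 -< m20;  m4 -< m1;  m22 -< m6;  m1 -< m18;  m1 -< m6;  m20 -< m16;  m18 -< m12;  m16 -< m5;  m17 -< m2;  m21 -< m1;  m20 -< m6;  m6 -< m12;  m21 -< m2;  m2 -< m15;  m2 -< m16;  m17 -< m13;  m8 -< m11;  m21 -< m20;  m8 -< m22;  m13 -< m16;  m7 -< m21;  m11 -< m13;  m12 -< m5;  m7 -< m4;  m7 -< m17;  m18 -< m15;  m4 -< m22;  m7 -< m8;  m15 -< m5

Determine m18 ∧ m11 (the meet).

m7

Common lower bounds of {m18, m11}: m7.
The greatest among these is m7.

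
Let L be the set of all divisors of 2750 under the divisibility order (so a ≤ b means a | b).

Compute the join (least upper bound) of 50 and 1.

Common upper bounds of {50, 1}: 250, 2750, 50, 550.
The least among these is 50.

50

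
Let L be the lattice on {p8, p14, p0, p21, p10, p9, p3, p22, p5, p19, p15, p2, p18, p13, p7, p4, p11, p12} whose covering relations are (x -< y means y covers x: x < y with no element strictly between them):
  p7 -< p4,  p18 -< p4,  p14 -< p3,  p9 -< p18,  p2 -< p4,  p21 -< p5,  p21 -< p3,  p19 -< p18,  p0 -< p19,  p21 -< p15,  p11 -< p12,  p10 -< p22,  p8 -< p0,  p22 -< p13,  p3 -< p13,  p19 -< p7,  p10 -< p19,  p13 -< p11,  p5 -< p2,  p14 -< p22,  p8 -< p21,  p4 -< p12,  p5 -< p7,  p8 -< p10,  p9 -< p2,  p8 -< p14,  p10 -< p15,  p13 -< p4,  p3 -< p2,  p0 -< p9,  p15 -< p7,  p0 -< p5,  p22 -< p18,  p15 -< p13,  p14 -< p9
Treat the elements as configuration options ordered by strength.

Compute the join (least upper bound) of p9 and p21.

p2

Common upper bounds of {p9, p21}: p12, p2, p4.
The least among these is p2.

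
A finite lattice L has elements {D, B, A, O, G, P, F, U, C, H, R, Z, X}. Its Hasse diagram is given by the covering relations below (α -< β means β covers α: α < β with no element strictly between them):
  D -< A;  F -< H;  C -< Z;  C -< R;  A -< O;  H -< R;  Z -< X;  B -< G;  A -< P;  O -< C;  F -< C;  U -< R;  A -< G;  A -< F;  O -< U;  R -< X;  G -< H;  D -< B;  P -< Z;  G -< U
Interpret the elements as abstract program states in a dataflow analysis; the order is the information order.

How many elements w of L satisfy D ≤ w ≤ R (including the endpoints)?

The interval [D, R] = {A, B, C, D, F, G, H, O, R, U}, which has 10 elements.

10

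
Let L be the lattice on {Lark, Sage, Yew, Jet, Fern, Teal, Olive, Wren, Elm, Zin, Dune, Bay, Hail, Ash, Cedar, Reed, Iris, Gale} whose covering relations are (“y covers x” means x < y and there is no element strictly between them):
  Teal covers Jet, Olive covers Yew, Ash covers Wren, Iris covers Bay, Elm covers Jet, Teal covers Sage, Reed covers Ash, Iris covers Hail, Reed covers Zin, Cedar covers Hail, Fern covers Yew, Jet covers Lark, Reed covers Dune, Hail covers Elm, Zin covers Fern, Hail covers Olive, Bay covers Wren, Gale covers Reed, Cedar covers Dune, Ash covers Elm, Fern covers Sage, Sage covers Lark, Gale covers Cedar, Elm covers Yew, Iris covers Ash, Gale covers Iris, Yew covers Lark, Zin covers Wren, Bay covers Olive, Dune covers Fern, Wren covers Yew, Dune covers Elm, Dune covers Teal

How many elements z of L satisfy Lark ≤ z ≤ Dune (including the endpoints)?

The interval [Lark, Dune] = {Dune, Elm, Fern, Jet, Lark, Sage, Teal, Yew}, which has 8 elements.

8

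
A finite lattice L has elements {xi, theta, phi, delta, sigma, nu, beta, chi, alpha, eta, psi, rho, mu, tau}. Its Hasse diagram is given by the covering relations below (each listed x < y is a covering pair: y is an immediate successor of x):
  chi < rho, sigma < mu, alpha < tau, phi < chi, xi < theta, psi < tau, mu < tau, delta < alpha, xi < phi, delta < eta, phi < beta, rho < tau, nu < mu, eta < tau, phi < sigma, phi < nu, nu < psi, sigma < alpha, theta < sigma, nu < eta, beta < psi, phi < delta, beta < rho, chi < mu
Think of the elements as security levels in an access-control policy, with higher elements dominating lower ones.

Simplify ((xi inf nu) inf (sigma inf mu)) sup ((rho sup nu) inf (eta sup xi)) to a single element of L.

xi ∧ nu = xi
sigma ∧ mu = sigma
xi ∧ sigma = xi
rho ∨ nu = tau
eta ∨ xi = eta
tau ∧ eta = eta
xi ∨ eta = eta

eta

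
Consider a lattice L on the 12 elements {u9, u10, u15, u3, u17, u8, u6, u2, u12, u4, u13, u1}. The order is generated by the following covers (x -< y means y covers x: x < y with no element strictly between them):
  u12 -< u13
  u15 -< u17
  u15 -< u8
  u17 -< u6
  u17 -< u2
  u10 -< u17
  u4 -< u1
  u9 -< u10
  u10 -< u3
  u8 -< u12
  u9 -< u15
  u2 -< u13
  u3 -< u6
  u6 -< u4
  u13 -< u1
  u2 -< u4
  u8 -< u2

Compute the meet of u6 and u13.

Common lower bounds of {u6, u13}: u10, u15, u17, u9.
The greatest among these is u17.

u17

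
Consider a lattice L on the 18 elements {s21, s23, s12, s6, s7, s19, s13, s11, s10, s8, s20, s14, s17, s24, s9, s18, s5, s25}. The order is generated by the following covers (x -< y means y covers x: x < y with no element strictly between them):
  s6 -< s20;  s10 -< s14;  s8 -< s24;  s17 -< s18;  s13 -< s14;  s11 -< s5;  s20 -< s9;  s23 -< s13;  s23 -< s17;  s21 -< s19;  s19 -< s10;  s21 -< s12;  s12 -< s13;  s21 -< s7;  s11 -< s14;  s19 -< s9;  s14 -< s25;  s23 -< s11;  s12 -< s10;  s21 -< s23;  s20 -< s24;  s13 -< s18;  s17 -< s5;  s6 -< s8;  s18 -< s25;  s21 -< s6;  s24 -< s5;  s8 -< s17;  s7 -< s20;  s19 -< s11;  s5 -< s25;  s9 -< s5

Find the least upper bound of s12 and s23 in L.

Common upper bounds of {s12, s23}: s13, s14, s18, s25.
The least among these is s13.

s13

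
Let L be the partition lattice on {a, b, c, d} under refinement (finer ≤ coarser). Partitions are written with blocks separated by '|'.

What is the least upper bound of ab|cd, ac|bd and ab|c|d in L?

abcd

Common upper bounds of {ab|cd, ac|bd, ab|c|d}: abcd.
The least among these is abcd.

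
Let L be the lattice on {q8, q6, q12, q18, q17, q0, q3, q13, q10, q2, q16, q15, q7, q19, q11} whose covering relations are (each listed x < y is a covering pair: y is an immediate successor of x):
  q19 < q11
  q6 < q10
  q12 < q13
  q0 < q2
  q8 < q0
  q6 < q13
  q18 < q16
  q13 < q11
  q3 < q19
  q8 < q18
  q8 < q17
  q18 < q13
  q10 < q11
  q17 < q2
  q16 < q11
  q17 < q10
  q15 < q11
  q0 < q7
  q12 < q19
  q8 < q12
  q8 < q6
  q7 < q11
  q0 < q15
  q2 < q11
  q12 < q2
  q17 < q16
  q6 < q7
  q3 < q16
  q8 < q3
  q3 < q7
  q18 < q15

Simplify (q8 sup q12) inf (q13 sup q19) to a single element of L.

q12

q8 ∨ q12 = q12
q13 ∨ q19 = q11
q12 ∧ q11 = q12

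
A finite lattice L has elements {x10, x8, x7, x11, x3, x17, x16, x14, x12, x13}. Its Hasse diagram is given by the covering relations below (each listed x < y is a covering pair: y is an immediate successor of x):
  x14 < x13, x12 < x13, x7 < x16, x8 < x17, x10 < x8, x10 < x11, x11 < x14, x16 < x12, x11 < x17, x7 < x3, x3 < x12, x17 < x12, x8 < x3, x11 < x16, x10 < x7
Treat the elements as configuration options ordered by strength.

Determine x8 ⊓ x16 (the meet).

Common lower bounds of {x8, x16}: x10.
The greatest among these is x10.

x10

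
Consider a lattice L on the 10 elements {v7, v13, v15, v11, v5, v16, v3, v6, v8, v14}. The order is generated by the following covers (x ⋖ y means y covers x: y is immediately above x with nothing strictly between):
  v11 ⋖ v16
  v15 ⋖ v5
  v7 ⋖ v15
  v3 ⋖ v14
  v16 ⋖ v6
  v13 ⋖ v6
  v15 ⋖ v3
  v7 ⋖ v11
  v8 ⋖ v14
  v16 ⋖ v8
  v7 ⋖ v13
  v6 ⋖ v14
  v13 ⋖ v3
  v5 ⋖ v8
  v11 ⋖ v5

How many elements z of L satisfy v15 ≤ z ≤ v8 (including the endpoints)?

3

The interval [v15, v8] = {v15, v5, v8}, which has 3 elements.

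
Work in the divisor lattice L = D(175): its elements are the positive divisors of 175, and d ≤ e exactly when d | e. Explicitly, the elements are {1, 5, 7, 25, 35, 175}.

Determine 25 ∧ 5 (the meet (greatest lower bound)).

5

In the divisibility order, the meet is the greatest common divisor: gcd(25, 5) = 5.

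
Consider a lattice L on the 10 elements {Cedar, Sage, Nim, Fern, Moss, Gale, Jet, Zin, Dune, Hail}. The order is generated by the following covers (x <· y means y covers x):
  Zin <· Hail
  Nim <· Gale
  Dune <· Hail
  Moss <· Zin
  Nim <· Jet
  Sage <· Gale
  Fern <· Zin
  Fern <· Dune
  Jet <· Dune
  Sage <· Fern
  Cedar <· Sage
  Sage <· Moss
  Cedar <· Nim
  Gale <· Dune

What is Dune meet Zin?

Fern

Common lower bounds of {Dune, Zin}: Cedar, Fern, Sage.
The greatest among these is Fern.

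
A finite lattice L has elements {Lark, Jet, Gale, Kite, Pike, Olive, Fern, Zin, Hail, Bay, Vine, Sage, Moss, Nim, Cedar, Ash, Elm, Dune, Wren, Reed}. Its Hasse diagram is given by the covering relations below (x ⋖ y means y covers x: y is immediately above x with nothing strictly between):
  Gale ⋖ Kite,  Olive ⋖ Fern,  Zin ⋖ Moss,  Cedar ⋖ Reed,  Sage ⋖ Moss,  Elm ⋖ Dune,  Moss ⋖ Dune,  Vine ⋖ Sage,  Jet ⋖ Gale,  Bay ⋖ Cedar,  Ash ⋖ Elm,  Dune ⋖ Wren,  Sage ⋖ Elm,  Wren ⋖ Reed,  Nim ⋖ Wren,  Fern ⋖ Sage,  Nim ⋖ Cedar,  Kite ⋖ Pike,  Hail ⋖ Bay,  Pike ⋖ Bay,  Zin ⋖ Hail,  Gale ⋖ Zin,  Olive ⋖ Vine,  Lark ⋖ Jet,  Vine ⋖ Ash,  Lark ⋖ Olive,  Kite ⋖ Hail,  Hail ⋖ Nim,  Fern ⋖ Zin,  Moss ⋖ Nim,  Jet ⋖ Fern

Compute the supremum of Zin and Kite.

Common upper bounds of {Zin, Kite}: Bay, Cedar, Hail, Nim, Reed, Wren.
The least among these is Hail.

Hail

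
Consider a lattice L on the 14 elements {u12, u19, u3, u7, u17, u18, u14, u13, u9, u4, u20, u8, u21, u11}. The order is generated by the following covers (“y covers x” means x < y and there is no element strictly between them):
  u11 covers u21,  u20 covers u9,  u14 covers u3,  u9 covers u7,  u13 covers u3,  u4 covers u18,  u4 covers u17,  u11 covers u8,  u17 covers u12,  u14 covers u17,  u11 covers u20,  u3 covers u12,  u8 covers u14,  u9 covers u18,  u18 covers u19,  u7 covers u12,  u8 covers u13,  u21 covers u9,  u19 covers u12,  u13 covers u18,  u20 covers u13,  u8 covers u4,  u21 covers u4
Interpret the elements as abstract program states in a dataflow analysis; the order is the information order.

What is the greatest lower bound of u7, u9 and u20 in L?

u7

Common lower bounds of {u7, u9, u20}: u12, u7.
The greatest among these is u7.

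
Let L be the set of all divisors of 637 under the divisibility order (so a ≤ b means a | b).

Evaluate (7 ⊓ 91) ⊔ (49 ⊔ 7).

7 ∧ 91 = 7
49 ∨ 7 = 49
7 ∨ 49 = 49

49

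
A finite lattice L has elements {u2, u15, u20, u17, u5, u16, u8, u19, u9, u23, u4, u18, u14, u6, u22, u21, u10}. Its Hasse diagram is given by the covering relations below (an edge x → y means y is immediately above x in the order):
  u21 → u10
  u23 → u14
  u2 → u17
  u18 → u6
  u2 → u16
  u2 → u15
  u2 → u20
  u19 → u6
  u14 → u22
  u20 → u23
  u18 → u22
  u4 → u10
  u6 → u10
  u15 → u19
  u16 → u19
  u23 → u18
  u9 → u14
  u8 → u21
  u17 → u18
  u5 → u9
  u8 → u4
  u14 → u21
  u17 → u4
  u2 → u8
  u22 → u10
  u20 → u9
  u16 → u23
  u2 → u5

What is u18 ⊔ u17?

Common upper bounds of {u18, u17}: u10, u18, u22, u6.
The least among these is u18.

u18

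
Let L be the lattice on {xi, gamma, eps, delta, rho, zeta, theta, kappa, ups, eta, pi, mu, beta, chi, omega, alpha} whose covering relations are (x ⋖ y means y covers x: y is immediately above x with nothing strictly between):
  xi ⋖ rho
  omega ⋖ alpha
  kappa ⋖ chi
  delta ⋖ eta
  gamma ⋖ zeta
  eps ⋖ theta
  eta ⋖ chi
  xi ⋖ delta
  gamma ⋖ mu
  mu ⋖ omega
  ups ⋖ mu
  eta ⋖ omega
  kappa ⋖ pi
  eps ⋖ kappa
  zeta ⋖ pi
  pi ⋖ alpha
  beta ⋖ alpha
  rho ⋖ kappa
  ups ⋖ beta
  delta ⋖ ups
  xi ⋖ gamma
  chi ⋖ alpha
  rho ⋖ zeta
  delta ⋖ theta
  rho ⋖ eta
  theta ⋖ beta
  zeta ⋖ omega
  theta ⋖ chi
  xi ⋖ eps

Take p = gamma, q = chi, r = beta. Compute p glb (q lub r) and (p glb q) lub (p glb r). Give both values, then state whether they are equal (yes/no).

q lub r = alpha, so p glb (q lub r) = gamma glb alpha = gamma.
p glb q = xi and p glb r = xi, so (p glb q) lub (p glb r) = xi lub xi = xi.
Equal: no.

gamma; xi; no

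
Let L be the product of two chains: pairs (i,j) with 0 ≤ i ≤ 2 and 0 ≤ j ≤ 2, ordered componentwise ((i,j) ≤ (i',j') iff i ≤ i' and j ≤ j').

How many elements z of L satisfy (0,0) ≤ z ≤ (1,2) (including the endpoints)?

6

The interval [(0,0), (1,2)] = {(0,0), (0,1), (0,2), (1,0), (1,1), (1,2)}, which has 6 elements.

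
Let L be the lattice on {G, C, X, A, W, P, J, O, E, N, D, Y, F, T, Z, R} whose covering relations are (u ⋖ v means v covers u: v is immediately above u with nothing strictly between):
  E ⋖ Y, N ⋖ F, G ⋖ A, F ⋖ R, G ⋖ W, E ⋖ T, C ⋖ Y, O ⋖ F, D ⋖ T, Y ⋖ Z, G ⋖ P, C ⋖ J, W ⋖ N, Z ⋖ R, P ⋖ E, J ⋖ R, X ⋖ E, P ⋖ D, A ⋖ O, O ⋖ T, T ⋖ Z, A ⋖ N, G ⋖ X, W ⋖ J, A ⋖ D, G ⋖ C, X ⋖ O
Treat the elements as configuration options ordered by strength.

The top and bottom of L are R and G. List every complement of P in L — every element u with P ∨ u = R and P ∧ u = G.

F, J, N, W

Need u with P ∨ u = R and P ∧ u = G.
Checking each element gives: F, J, N, W.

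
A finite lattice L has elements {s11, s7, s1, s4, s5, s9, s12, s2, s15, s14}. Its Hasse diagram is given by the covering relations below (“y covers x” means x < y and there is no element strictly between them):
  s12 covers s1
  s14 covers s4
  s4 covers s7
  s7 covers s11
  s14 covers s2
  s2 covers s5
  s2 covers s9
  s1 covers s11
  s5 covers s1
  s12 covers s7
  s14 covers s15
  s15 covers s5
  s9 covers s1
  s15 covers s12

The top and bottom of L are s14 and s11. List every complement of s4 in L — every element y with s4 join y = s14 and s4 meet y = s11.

Need y with s4 ∨ y = s14 and s4 ∧ y = s11.
Checking each element gives: s1, s2, s5, s9.

s1, s2, s5, s9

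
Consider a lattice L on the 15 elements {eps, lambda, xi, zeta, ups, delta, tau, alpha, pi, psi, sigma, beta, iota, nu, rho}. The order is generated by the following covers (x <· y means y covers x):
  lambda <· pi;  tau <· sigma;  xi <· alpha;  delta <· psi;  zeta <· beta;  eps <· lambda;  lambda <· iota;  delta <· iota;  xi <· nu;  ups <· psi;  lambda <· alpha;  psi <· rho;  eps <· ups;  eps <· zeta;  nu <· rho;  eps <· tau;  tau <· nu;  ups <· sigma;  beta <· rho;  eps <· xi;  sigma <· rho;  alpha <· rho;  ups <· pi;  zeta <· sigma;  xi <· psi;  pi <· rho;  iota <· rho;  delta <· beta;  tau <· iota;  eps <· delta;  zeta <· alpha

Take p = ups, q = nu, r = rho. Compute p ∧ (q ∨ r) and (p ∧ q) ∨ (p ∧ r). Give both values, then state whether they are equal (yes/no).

q ∨ r = rho, so p ∧ (q ∨ r) = ups ∧ rho = ups.
p ∧ q = eps and p ∧ r = ups, so (p ∧ q) ∨ (p ∧ r) = eps ∨ ups = ups.
Equal: yes.

ups; ups; yes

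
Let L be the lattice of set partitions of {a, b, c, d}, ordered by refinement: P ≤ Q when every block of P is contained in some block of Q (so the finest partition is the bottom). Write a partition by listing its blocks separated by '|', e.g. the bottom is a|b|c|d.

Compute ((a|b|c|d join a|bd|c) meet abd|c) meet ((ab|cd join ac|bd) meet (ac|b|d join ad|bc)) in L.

a|bd|c

a|b|c|d ∨ a|bd|c = a|bd|c
a|bd|c ∧ abd|c = a|bd|c
ab|cd ∨ ac|bd = abcd
ac|b|d ∨ ad|bc = abcd
abcd ∧ abcd = abcd
a|bd|c ∧ abcd = a|bd|c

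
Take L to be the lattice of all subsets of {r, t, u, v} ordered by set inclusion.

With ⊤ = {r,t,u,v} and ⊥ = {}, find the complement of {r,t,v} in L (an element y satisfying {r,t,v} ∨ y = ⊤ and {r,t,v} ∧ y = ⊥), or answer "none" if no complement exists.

{u}

Need y with {r,t,v} ∨ y = {r,t,u,v} and {r,t,v} ∧ y = {}.
Checking each element gives: {u}.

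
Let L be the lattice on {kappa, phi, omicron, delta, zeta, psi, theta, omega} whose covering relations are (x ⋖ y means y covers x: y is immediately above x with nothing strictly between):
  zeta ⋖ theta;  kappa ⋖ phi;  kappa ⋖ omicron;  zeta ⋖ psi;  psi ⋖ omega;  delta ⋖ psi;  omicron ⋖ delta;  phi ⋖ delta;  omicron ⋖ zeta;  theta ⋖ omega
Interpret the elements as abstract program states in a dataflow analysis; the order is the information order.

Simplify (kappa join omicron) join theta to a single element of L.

theta

kappa ∨ omicron = omicron
omicron ∨ theta = theta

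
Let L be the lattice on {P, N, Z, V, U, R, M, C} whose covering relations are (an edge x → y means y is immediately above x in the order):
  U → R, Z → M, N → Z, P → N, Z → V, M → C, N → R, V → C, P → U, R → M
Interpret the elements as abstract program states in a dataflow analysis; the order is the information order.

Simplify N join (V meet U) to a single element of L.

N

V ∧ U = P
N ∨ P = N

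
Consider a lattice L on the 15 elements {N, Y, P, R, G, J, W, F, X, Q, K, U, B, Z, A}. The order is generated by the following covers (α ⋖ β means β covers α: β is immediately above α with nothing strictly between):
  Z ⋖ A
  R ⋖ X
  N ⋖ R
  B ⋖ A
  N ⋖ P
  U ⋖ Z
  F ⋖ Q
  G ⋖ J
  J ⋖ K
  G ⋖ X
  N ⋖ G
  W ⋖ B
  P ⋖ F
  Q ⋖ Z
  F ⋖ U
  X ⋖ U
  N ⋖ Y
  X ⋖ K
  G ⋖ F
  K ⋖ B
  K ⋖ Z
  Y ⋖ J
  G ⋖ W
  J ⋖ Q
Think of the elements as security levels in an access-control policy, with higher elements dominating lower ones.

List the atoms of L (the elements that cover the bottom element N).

G, P, R, Y

The atoms are exactly the elements that cover N: G, P, R, Y.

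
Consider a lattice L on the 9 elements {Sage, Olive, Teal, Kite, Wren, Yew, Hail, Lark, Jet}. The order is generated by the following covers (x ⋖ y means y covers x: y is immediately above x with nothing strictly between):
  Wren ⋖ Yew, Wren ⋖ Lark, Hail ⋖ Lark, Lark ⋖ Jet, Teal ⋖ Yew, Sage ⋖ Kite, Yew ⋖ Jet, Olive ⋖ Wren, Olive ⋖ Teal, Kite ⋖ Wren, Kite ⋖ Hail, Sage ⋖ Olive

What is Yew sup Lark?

Common upper bounds of {Yew, Lark}: Jet.
The least among these is Jet.

Jet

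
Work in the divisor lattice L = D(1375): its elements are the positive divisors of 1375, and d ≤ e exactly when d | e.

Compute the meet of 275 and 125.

25

Common lower bounds of {275, 125}: 1, 25, 5.
The greatest among these is 25.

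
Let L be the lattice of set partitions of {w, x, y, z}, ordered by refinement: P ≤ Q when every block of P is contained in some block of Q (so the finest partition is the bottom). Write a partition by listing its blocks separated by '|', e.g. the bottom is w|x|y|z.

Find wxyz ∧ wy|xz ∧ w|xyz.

w|xz|y

The meet (common refinement) of wxyz, wy|xz, w|xyz intersects blocks pairwise, giving w|xz|y.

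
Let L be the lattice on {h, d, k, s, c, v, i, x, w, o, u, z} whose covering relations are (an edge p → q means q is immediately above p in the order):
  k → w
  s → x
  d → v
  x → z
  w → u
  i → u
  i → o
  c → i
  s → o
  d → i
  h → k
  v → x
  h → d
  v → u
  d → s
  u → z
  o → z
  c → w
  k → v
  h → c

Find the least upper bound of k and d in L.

Common upper bounds of {k, d}: u, v, x, z.
The least among these is v.

v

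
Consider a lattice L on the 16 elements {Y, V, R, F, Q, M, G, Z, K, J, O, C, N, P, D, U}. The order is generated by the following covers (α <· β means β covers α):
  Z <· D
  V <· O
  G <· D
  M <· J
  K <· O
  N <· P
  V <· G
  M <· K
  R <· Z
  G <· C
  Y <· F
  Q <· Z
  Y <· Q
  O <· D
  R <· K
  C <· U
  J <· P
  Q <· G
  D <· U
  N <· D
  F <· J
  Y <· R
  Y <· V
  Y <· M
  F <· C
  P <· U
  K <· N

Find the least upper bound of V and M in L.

O

Common upper bounds of {V, M}: D, O, U.
The least among these is O.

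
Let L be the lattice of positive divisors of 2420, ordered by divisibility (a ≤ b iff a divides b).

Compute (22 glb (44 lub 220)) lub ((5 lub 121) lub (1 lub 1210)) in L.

1210

44 ∨ 220 = 220
22 ∧ 220 = 22
5 ∨ 121 = 605
1 ∨ 1210 = 1210
605 ∨ 1210 = 1210
22 ∨ 1210 = 1210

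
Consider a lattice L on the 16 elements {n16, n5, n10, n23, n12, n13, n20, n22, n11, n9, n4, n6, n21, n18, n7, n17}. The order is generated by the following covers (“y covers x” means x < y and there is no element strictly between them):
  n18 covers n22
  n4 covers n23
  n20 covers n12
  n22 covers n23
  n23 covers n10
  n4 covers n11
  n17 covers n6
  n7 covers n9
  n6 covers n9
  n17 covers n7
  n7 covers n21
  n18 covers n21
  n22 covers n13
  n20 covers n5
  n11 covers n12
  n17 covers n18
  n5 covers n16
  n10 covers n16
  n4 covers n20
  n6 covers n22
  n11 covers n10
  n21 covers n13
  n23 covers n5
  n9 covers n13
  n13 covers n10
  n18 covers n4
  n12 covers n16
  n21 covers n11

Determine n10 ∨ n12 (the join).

n11

Common upper bounds of {n10, n12}: n11, n17, n18, n21, n4, n7.
The least among these is n11.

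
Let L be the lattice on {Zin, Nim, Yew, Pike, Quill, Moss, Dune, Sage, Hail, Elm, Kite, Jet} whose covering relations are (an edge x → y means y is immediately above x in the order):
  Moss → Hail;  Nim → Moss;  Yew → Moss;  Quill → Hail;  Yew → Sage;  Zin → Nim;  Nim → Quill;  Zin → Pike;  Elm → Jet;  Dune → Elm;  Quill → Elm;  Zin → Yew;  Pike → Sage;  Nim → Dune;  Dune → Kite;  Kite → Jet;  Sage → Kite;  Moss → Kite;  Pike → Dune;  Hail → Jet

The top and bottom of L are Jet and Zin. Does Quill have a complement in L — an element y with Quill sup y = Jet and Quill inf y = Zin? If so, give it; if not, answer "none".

Sage

Need y with Quill ∨ y = Jet and Quill ∧ y = Zin.
Checking each element gives: Sage.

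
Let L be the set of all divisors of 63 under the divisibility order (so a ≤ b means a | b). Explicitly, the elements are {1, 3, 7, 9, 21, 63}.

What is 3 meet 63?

In the divisibility order, the meet is the greatest common divisor: gcd(3, 63) = 3.

3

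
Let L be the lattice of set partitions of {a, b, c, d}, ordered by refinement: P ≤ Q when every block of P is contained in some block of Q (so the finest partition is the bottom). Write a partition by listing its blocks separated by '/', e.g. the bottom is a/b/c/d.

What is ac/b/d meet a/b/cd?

a/b/c/d

The meet (common refinement) of ac/b/d and a/b/cd intersects blocks pairwise, giving a/b/c/d.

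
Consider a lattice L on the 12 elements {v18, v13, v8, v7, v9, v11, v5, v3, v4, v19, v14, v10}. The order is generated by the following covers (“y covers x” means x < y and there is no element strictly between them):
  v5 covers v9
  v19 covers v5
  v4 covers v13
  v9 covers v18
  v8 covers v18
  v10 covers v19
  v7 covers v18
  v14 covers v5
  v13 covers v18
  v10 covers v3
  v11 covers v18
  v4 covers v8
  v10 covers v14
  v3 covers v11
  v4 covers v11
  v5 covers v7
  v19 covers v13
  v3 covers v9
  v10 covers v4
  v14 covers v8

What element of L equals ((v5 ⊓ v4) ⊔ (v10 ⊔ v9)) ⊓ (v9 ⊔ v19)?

v19

v5 ∧ v4 = v18
v10 ∨ v9 = v10
v18 ∨ v10 = v10
v9 ∨ v19 = v19
v10 ∧ v19 = v19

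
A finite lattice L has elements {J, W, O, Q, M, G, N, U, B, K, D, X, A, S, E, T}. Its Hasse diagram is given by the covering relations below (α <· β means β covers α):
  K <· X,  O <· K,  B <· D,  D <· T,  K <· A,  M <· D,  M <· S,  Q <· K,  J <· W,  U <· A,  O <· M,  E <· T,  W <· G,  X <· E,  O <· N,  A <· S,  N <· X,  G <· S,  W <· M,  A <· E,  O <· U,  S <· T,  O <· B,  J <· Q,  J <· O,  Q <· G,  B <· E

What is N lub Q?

X

Common upper bounds of {N, Q}: E, T, X.
The least among these is X.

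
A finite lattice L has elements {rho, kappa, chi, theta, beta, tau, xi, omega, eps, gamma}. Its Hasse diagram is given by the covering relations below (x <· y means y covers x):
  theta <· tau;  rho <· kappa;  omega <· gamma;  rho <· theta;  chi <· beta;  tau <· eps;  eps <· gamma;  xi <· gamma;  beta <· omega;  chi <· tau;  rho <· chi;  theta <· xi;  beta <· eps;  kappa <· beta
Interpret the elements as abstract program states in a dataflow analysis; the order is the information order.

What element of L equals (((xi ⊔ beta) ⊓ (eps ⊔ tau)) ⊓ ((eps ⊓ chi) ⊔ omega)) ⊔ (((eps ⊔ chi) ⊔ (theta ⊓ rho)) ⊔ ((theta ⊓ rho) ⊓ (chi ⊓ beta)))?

xi ∨ beta = gamma
eps ∨ tau = eps
gamma ∧ eps = eps
eps ∧ chi = chi
chi ∨ omega = omega
eps ∧ omega = beta
eps ∨ chi = eps
theta ∧ rho = rho
eps ∨ rho = eps
theta ∧ rho = rho
chi ∧ beta = chi
rho ∧ chi = rho
eps ∨ rho = eps
beta ∨ eps = eps

eps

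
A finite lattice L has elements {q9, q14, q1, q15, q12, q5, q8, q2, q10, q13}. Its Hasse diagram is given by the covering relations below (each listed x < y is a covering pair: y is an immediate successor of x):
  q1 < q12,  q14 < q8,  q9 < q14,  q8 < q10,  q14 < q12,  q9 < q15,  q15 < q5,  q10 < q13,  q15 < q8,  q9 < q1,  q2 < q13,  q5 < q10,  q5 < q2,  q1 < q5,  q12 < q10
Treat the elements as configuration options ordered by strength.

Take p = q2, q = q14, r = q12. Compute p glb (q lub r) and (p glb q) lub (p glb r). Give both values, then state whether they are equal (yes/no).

q1; q1; yes

q lub r = q12, so p glb (q lub r) = q2 glb q12 = q1.
p glb q = q9 and p glb r = q1, so (p glb q) lub (p glb r) = q9 lub q1 = q1.
Equal: yes.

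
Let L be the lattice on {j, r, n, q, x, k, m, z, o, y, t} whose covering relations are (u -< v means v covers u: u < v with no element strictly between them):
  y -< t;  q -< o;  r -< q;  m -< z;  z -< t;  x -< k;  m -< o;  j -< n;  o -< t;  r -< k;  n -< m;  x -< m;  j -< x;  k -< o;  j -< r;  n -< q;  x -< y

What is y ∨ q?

t

Common upper bounds of {y, q}: t.
The least among these is t.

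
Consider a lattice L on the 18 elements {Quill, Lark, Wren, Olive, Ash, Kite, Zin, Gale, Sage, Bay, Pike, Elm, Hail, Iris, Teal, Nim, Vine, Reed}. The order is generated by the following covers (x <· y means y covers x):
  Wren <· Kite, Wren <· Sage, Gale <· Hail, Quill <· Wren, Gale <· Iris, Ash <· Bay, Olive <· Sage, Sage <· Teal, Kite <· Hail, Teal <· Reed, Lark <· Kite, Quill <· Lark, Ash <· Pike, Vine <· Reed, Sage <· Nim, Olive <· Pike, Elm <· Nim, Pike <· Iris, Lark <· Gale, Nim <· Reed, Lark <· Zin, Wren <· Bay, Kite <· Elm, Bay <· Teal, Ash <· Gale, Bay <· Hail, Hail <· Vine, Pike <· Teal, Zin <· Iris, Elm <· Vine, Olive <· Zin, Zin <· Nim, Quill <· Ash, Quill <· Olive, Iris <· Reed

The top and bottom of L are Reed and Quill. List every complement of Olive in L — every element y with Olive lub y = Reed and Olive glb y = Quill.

Hail, Vine

Need y with Olive ∨ y = Reed and Olive ∧ y = Quill.
Checking each element gives: Hail, Vine.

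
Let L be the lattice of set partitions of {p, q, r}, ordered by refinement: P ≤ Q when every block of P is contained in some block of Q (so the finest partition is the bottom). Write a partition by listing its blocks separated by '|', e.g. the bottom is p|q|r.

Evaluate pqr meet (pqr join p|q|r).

pqr ∨ p|q|r = pqr
pqr ∧ pqr = pqr

pqr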